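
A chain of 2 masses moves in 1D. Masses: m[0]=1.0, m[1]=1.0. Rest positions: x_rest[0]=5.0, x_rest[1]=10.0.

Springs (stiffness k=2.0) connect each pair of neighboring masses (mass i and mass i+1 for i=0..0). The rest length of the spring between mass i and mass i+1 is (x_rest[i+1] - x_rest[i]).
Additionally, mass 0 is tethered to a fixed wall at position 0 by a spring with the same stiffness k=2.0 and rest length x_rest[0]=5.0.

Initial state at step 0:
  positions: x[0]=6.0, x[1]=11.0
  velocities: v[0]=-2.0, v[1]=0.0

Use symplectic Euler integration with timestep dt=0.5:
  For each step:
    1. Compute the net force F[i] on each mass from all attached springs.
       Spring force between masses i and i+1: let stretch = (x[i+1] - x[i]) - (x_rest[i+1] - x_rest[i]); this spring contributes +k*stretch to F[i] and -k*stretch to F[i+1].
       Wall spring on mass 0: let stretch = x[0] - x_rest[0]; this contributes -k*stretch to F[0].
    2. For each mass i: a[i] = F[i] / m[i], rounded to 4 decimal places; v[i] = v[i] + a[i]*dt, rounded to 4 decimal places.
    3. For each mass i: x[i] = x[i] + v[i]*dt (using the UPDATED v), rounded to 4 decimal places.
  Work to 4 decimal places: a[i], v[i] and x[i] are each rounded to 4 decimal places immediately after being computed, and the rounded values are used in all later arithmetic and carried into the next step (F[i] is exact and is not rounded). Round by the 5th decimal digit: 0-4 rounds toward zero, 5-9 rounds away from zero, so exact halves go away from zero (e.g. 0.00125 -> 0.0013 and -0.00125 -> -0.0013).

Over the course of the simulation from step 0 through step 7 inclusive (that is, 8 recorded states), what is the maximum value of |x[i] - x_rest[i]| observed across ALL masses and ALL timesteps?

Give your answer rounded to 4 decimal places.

Answer: 2.1250

Derivation:
Step 0: x=[6.0000 11.0000] v=[-2.0000 0.0000]
Step 1: x=[4.5000 11.0000] v=[-3.0000 0.0000]
Step 2: x=[4.0000 10.2500] v=[-1.0000 -1.5000]
Step 3: x=[4.6250 8.8750] v=[1.2500 -2.7500]
Step 4: x=[5.0625 7.8750] v=[0.8750 -2.0000]
Step 5: x=[4.3750 7.9688] v=[-1.3750 0.1875]
Step 6: x=[3.2969 8.7657] v=[-2.1562 1.5937]
Step 7: x=[3.3048 9.3282] v=[0.0157 1.1249]
Max displacement = 2.1250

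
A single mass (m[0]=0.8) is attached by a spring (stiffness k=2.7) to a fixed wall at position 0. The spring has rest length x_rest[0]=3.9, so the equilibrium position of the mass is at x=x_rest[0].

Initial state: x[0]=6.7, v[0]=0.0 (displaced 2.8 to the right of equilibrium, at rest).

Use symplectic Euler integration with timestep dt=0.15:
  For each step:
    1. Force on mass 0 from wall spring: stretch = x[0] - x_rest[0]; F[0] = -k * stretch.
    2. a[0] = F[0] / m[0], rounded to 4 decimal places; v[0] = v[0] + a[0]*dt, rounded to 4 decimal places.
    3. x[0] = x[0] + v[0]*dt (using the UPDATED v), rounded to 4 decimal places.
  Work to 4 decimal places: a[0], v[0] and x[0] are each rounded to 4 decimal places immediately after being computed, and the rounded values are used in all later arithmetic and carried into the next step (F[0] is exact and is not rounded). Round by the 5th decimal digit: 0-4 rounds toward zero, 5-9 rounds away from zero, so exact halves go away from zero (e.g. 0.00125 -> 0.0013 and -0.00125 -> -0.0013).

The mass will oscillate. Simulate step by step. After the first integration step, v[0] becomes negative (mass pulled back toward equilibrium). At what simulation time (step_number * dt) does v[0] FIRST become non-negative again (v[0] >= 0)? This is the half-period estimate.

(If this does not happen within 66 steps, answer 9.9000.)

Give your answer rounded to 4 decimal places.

Answer: 1.8000

Derivation:
Step 0: x=[6.7000] v=[0.0000]
Step 1: x=[6.4874] v=[-1.4175]
Step 2: x=[6.0783] v=[-2.7274]
Step 3: x=[5.5038] v=[-3.8302]
Step 4: x=[4.8075] v=[-4.6421]
Step 5: x=[4.0423] v=[-5.1015]
Step 6: x=[3.2663] v=[-5.1735]
Step 7: x=[2.5384] v=[-4.8527]
Step 8: x=[1.9139] v=[-4.1634]
Step 9: x=[1.4402] v=[-3.1579]
Step 10: x=[1.1533] v=[-1.9126]
Step 11: x=[1.0750] v=[-0.5221]
Step 12: x=[1.2112] v=[0.9081]
First v>=0 after going negative at step 12, time=1.8000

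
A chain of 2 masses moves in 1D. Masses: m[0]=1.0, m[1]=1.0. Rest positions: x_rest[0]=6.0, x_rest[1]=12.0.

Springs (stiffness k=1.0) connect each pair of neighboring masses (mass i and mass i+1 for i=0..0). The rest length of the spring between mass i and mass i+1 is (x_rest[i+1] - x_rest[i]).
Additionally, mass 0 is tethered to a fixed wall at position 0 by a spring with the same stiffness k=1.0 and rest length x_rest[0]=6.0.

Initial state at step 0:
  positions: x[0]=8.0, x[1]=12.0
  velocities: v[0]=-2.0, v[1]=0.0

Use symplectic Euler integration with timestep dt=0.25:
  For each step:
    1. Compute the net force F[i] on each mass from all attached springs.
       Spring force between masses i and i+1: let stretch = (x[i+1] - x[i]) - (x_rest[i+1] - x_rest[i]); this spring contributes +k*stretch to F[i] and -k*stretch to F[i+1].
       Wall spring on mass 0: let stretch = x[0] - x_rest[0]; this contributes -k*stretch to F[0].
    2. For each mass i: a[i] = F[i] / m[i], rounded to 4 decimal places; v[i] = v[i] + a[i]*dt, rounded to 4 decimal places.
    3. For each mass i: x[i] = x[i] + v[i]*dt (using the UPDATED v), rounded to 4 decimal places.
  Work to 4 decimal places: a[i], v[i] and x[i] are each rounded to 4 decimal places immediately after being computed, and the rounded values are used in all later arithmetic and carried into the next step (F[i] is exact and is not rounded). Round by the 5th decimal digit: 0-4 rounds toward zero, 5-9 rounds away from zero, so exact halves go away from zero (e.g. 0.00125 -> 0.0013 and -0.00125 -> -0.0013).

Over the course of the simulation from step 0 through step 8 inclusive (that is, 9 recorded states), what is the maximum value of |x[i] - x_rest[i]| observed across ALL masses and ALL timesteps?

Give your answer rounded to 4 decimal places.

Answer: 2.3087

Derivation:
Step 0: x=[8.0000 12.0000] v=[-2.0000 0.0000]
Step 1: x=[7.2500 12.1250] v=[-3.0000 0.5000]
Step 2: x=[6.3516 12.3203] v=[-3.5938 0.7813]
Step 3: x=[5.4292 12.5176] v=[-3.6895 0.7891]
Step 4: x=[4.6105 12.6469] v=[-3.2747 0.5170]
Step 5: x=[4.0060 12.6489] v=[-2.4182 0.0079]
Step 6: x=[3.6913 12.4857] v=[-1.2590 -0.6528]
Step 7: x=[3.6955 12.1479] v=[0.0168 -1.3514]
Step 8: x=[3.9970 11.6568] v=[1.2060 -1.9645]
Max displacement = 2.3087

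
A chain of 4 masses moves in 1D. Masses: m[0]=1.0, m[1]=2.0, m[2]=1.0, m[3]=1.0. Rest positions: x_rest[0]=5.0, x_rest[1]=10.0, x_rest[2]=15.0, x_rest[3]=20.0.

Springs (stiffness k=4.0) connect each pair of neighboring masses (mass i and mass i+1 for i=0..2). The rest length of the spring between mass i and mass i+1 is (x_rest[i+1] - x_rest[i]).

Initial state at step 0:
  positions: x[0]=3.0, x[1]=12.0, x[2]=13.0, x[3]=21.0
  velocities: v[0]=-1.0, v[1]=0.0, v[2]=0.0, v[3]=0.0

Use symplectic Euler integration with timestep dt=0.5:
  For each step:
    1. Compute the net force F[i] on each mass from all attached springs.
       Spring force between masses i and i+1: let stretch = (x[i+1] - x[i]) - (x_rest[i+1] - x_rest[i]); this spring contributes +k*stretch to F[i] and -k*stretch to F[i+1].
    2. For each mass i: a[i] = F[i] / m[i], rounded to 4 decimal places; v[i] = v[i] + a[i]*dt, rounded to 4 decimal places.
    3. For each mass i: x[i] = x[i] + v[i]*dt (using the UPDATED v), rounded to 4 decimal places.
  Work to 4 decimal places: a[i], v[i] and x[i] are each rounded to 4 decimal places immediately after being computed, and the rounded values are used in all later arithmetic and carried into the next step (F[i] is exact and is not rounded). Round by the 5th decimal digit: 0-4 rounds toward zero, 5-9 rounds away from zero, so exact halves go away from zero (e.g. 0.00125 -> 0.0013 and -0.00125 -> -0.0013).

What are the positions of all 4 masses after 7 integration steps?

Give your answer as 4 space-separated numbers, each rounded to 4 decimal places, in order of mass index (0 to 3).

Step 0: x=[3.0000 12.0000 13.0000 21.0000] v=[-1.0000 0.0000 0.0000 0.0000]
Step 1: x=[6.5000 8.0000 20.0000 18.0000] v=[7.0000 -8.0000 14.0000 -6.0000]
Step 2: x=[6.5000 9.2500 13.0000 22.0000] v=[0.0000 2.5000 -14.0000 8.0000]
Step 3: x=[4.2500 11.0000 11.2500 22.0000] v=[-4.5000 3.5000 -3.5000 0.0000]
Step 4: x=[3.7500 9.5000 20.0000 16.2500] v=[-1.0000 -3.0000 17.5000 -11.5000]
Step 5: x=[4.0000 10.3750 14.5000 19.2500] v=[0.5000 1.7500 -11.0000 6.0000]
Step 6: x=[5.6250 10.1250 9.6250 22.5000] v=[3.2500 -0.5000 -9.7500 6.5000]
Step 7: x=[6.7500 7.3750 18.1250 17.8750] v=[2.2500 -5.5000 17.0000 -9.2500]

Answer: 6.7500 7.3750 18.1250 17.8750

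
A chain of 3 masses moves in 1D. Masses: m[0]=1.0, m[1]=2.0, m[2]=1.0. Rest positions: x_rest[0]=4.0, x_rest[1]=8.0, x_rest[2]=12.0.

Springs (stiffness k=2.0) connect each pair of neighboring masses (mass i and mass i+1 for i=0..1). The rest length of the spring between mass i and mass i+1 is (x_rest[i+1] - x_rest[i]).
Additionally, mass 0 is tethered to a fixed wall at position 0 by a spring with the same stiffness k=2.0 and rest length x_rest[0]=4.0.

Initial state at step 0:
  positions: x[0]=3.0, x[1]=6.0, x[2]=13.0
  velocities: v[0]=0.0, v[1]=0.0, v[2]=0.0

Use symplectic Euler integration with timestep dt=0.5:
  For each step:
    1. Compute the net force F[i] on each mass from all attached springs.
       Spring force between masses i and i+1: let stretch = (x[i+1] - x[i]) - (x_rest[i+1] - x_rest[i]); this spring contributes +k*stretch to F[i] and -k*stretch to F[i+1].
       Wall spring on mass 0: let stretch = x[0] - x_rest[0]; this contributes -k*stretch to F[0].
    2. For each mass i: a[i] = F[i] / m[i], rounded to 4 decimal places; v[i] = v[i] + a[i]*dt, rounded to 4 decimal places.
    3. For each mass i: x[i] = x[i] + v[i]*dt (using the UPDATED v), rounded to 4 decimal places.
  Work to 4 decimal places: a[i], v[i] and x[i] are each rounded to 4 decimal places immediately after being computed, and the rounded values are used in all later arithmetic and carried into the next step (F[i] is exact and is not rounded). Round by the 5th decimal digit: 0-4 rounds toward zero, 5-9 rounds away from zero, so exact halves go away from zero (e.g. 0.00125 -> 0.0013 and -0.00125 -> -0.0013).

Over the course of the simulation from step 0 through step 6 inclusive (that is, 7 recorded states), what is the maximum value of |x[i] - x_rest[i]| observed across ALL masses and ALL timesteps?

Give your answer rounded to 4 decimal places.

Answer: 2.8125

Derivation:
Step 0: x=[3.0000 6.0000 13.0000] v=[0.0000 0.0000 0.0000]
Step 1: x=[3.0000 7.0000 11.5000] v=[0.0000 2.0000 -3.0000]
Step 2: x=[3.5000 8.1250 9.7500] v=[1.0000 2.2500 -3.5000]
Step 3: x=[4.5625 8.5000 9.1875] v=[2.1250 0.7500 -1.1250]
Step 4: x=[5.3125 8.0625 10.2813] v=[1.5000 -0.8750 2.1875]
Step 5: x=[4.7813 7.4922 12.2657] v=[-1.0625 -1.1406 3.9687]
Step 6: x=[3.2149 7.4376 13.8633] v=[-3.1329 -0.1093 3.1952]
Max displacement = 2.8125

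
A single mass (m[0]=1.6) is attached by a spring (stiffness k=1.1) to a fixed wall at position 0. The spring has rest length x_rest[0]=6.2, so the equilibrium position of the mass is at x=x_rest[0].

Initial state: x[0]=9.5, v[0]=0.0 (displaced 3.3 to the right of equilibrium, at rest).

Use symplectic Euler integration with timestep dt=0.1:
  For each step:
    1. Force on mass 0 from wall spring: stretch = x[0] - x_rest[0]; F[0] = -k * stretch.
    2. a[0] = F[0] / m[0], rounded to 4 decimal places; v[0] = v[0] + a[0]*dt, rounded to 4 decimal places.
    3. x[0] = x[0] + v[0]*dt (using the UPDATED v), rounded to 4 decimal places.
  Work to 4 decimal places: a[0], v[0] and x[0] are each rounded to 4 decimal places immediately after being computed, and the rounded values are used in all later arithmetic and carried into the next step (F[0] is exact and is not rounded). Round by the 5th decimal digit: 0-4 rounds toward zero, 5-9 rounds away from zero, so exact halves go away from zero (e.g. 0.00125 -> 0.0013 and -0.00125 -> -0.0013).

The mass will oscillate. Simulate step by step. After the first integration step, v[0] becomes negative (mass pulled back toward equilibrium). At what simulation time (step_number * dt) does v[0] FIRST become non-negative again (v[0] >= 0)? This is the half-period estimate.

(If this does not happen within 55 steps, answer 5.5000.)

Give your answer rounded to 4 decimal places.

Step 0: x=[9.5000] v=[0.0000]
Step 1: x=[9.4773] v=[-0.2269]
Step 2: x=[9.4321] v=[-0.4522]
Step 3: x=[9.3647] v=[-0.6744]
Step 4: x=[9.2755] v=[-0.8920]
Step 5: x=[9.1652] v=[-1.1034]
Step 6: x=[9.0345] v=[-1.3073]
Step 7: x=[8.8843] v=[-1.5022]
Step 8: x=[8.7156] v=[-1.6868]
Step 9: x=[8.5296] v=[-1.8598]
Step 10: x=[8.3276] v=[-2.0200]
Step 11: x=[8.1110] v=[-2.1663]
Step 12: x=[7.8812] v=[-2.2977]
Step 13: x=[7.6399] v=[-2.4133]
Step 14: x=[7.3887] v=[-2.5123]
Step 15: x=[7.1293] v=[-2.5940]
Step 16: x=[6.8635] v=[-2.6579]
Step 17: x=[6.5932] v=[-2.7035]
Step 18: x=[6.3202] v=[-2.7305]
Step 19: x=[6.0463] v=[-2.7388]
Step 20: x=[5.7735] v=[-2.7282]
Step 21: x=[5.5036] v=[-2.6989]
Step 22: x=[5.2385] v=[-2.6510]
Step 23: x=[4.9800] v=[-2.5849]
Step 24: x=[4.7299] v=[-2.5010]
Step 25: x=[4.4899] v=[-2.3999]
Step 26: x=[4.2617] v=[-2.2823]
Step 27: x=[4.0468] v=[-2.1490]
Step 28: x=[3.8467] v=[-2.0010]
Step 29: x=[3.6628] v=[-1.8392]
Step 30: x=[3.4963] v=[-1.6648]
Step 31: x=[3.3484] v=[-1.4789]
Step 32: x=[3.2201] v=[-1.2829]
Step 33: x=[3.1123] v=[-1.0780]
Step 34: x=[3.0257] v=[-0.8657]
Step 35: x=[2.9610] v=[-0.6475]
Step 36: x=[2.9185] v=[-0.4248]
Step 37: x=[2.8986] v=[-0.1992]
Step 38: x=[2.9014] v=[0.0278]
First v>=0 after going negative at step 38, time=3.8000

Answer: 3.8000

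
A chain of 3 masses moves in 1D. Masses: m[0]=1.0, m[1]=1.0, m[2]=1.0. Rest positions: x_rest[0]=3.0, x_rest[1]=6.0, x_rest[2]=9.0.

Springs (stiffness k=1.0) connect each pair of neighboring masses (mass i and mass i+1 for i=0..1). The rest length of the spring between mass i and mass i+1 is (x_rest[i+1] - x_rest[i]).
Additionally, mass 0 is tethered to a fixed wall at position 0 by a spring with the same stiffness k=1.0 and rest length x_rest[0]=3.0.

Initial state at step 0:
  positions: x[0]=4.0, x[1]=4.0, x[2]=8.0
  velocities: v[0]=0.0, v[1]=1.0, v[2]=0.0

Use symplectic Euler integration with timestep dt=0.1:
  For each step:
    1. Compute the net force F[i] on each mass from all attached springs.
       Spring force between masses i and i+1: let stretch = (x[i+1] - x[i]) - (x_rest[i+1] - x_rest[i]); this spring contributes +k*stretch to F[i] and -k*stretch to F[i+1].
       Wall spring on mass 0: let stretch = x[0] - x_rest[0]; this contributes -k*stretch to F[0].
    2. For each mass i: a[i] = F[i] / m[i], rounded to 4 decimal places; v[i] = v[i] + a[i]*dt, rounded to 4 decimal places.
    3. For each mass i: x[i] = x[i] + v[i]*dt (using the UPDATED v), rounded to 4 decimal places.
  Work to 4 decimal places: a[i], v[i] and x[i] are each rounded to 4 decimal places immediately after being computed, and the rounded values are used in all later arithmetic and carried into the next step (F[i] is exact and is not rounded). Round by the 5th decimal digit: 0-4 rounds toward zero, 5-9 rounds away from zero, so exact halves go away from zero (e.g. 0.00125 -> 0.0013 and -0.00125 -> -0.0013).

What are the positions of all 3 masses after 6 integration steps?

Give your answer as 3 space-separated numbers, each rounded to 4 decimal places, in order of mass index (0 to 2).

Answer: 3.2737 5.2859 7.8569

Derivation:
Step 0: x=[4.0000 4.0000 8.0000] v=[0.0000 1.0000 0.0000]
Step 1: x=[3.9600 4.1400 7.9900] v=[-0.4000 1.4000 -0.1000]
Step 2: x=[3.8822 4.3167 7.9715] v=[-0.7780 1.7670 -0.1850]
Step 3: x=[3.7699 4.5256 7.9465] v=[-1.1228 2.0890 -0.2505]
Step 4: x=[3.6275 4.7612 7.9172] v=[-1.4242 2.3555 -0.2926]
Step 5: x=[3.4601 5.0170 7.8864] v=[-1.6736 2.5577 -0.3082]
Step 6: x=[3.2737 5.2859 7.8569] v=[-1.8639 2.6890 -0.2951]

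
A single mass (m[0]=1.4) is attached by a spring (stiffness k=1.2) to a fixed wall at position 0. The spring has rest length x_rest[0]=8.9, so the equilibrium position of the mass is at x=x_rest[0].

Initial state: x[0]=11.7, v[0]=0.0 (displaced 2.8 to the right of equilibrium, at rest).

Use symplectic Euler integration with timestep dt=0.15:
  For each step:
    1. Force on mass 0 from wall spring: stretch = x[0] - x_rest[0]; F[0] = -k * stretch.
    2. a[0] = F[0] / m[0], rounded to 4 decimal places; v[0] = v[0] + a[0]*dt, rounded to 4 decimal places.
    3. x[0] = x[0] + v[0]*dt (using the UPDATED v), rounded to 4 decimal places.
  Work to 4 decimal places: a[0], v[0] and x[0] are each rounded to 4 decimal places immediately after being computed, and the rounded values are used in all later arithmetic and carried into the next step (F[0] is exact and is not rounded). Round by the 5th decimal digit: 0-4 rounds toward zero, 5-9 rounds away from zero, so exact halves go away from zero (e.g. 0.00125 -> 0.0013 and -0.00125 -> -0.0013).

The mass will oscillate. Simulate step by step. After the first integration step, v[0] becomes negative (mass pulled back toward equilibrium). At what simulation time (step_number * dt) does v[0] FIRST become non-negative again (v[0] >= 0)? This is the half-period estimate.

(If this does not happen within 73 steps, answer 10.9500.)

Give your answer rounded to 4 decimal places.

Step 0: x=[11.7000] v=[0.0000]
Step 1: x=[11.6460] v=[-0.3600]
Step 2: x=[11.5390] v=[-0.7131]
Step 3: x=[11.3811] v=[-1.0524]
Step 4: x=[11.1754] v=[-1.3714]
Step 5: x=[10.9258] v=[-1.6639]
Step 6: x=[10.6371] v=[-1.9244]
Step 7: x=[10.3149] v=[-2.1477]
Step 8: x=[9.9655] v=[-2.3296]
Step 9: x=[9.5955] v=[-2.4666]
Step 10: x=[9.2121] v=[-2.5560]
Step 11: x=[8.8227] v=[-2.5961]
Step 12: x=[8.4348] v=[-2.5862]
Step 13: x=[8.0558] v=[-2.5264]
Step 14: x=[7.6931] v=[-2.4179]
Step 15: x=[7.3537] v=[-2.2627]
Step 16: x=[7.0441] v=[-2.0639]
Step 17: x=[6.7703] v=[-1.8253]
Step 18: x=[6.5376] v=[-1.5515]
Step 19: x=[6.3504] v=[-1.2478]
Step 20: x=[6.2124] v=[-0.9200]
Step 21: x=[6.1262] v=[-0.5744]
Step 22: x=[6.0935] v=[-0.2178]
Step 23: x=[6.1150] v=[0.1430]
First v>=0 after going negative at step 23, time=3.4500

Answer: 3.4500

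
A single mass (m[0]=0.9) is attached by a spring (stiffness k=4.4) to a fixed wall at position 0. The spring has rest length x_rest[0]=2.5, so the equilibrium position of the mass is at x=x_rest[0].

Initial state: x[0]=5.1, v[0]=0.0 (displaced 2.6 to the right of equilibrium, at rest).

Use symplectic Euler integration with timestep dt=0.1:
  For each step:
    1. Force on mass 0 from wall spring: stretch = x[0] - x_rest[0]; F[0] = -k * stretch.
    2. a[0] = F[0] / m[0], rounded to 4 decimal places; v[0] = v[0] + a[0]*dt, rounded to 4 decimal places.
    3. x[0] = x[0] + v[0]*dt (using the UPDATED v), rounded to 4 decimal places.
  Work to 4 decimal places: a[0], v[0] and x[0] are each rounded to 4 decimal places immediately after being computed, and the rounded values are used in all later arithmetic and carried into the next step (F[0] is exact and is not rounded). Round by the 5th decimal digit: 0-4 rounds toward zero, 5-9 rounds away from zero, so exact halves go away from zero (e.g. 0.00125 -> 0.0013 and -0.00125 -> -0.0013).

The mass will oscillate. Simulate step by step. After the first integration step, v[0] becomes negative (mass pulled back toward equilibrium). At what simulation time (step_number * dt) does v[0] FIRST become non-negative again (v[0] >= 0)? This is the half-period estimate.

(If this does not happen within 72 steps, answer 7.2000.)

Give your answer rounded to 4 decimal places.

Answer: 1.5000

Derivation:
Step 0: x=[5.1000] v=[0.0000]
Step 1: x=[4.9729] v=[-1.2711]
Step 2: x=[4.7249] v=[-2.4801]
Step 3: x=[4.3681] v=[-3.5678]
Step 4: x=[3.9200] v=[-4.4811]
Step 5: x=[3.4025] v=[-5.1753]
Step 6: x=[2.8409] v=[-5.6165]
Step 7: x=[2.2626] v=[-5.7832]
Step 8: x=[1.6959] v=[-5.6671]
Step 9: x=[1.1685] v=[-5.2740]
Step 10: x=[0.7062] v=[-4.6230]
Step 11: x=[0.3316] v=[-3.7460]
Step 12: x=[0.0630] v=[-2.6859]
Step 13: x=[-0.0865] v=[-1.4945]
Step 14: x=[-0.1095] v=[-0.2300]
Step 15: x=[-0.0049] v=[1.0458]
First v>=0 after going negative at step 15, time=1.5000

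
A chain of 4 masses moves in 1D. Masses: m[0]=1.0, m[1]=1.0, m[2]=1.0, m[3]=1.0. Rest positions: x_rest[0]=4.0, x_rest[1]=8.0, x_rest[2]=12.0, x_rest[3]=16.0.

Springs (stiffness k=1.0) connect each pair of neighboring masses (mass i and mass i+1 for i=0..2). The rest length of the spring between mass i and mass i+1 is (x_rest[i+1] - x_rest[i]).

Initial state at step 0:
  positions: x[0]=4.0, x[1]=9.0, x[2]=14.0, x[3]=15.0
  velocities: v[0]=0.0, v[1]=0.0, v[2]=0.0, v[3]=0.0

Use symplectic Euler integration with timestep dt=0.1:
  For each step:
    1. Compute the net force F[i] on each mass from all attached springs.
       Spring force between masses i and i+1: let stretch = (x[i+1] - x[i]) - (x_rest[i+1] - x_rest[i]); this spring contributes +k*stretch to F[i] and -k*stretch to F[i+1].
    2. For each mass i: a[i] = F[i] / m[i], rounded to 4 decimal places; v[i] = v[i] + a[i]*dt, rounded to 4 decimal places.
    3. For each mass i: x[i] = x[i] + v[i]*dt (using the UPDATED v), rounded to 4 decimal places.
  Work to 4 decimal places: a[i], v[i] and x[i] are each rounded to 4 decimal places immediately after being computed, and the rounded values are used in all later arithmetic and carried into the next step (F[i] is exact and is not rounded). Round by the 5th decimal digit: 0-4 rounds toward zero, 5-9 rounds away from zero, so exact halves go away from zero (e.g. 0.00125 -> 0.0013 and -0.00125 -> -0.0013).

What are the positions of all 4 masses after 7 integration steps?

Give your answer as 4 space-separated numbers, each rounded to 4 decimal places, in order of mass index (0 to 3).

Answer: 4.2671 8.9655 13.0121 15.7555

Derivation:
Step 0: x=[4.0000 9.0000 14.0000 15.0000] v=[0.0000 0.0000 0.0000 0.0000]
Step 1: x=[4.0100 9.0000 13.9600 15.0300] v=[0.1000 0.0000 -0.4000 0.3000]
Step 2: x=[4.0299 8.9997 13.8811 15.0893] v=[0.1990 -0.0030 -0.7890 0.5930]
Step 3: x=[4.0595 8.9985 13.7655 15.1765] v=[0.2960 -0.0118 -1.1563 0.8722]
Step 4: x=[4.0985 8.9956 13.6163 15.2896] v=[0.3899 -0.0290 -1.4919 1.1311]
Step 5: x=[4.1465 8.9899 13.4376 15.4260] v=[0.4796 -0.0566 -1.7866 1.3638]
Step 6: x=[4.2029 8.9803 13.2344 15.5825] v=[0.5639 -0.0962 -2.0325 1.5650]
Step 7: x=[4.2671 8.9655 13.0121 15.7555] v=[0.6416 -0.1485 -2.2231 1.7302]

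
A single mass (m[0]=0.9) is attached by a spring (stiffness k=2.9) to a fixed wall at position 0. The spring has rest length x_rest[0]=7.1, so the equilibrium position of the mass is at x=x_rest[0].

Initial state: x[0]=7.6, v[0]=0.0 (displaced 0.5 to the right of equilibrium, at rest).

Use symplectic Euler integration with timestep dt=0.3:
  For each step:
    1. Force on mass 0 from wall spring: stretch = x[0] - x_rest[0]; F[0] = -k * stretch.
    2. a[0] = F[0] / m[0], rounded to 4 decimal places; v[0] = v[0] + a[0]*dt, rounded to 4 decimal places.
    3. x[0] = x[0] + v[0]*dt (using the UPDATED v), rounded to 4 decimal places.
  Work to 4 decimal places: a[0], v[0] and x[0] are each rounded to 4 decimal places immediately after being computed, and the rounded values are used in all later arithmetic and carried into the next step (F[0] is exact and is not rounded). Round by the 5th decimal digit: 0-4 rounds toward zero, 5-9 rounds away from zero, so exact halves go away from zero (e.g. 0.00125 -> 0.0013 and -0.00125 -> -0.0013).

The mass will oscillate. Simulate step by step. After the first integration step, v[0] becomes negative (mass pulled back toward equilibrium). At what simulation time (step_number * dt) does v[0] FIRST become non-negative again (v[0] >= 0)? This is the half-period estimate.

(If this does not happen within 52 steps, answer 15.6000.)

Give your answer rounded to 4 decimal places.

Answer: 1.8000

Derivation:
Step 0: x=[7.6000] v=[0.0000]
Step 1: x=[7.4550] v=[-0.4833]
Step 2: x=[7.2071] v=[-0.8265]
Step 3: x=[6.9281] v=[-0.9300]
Step 4: x=[6.6990] v=[-0.7638]
Step 5: x=[6.5861] v=[-0.3762]
Step 6: x=[6.6223] v=[0.1206]
First v>=0 after going negative at step 6, time=1.8000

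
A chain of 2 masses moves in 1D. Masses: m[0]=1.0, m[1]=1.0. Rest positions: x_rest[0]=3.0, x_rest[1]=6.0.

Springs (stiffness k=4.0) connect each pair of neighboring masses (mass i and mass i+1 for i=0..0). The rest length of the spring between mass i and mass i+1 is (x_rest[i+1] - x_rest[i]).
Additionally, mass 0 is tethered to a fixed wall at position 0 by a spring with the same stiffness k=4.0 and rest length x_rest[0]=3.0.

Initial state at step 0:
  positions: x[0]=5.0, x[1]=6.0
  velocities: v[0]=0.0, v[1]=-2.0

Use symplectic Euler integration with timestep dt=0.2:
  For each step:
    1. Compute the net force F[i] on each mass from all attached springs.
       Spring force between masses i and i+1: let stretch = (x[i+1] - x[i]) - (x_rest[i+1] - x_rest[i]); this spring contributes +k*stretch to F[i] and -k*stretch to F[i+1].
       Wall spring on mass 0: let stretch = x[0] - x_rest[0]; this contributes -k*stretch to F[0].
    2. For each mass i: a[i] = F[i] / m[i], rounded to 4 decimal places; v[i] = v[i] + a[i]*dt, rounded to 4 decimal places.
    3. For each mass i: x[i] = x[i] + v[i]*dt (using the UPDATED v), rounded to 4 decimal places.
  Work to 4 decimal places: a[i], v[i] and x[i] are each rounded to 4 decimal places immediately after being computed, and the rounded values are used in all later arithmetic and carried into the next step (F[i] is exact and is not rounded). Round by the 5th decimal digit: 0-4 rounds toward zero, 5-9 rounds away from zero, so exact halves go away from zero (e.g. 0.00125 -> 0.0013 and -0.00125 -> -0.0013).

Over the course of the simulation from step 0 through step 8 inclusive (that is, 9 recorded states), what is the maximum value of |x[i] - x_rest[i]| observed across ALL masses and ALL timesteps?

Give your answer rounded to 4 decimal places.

Step 0: x=[5.0000 6.0000] v=[0.0000 -2.0000]
Step 1: x=[4.3600 5.9200] v=[-3.2000 -0.4000]
Step 2: x=[3.2720 6.0704] v=[-5.4400 0.7520]
Step 3: x=[2.1082 6.2531] v=[-5.8189 0.9133]
Step 4: x=[1.2703 6.2526] v=[-4.1895 -0.0026]
Step 5: x=[1.0263 5.9349] v=[-1.2199 -1.5884]
Step 6: x=[1.4035 5.3118] v=[1.8859 -3.1153]
Step 7: x=[2.1814 4.5434] v=[3.8897 -3.8419]
Step 8: x=[2.9882 3.8771] v=[4.0342 -3.3315]
Max displacement = 2.1229

Answer: 2.1229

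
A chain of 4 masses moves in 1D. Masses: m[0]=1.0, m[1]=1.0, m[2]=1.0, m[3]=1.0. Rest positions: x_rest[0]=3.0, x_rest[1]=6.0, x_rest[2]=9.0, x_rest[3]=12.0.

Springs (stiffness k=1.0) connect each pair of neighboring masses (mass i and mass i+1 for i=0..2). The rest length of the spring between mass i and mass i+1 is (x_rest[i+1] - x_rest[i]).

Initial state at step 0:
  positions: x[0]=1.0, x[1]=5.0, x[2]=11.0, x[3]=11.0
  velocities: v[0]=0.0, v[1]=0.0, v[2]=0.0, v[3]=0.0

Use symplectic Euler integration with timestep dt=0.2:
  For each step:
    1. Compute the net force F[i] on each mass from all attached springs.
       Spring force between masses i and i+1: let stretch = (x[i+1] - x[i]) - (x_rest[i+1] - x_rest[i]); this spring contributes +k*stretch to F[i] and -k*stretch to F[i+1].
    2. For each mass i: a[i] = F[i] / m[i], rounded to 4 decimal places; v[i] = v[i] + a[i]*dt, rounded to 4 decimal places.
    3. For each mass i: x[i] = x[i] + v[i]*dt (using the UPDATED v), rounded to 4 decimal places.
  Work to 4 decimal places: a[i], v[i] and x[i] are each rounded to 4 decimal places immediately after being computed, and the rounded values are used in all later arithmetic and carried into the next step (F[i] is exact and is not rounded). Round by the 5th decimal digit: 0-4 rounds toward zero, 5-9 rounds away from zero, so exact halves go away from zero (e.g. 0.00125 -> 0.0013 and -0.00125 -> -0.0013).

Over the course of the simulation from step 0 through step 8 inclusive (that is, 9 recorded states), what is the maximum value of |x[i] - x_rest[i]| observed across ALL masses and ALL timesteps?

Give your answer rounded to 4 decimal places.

Step 0: x=[1.0000 5.0000 11.0000 11.0000] v=[0.0000 0.0000 0.0000 0.0000]
Step 1: x=[1.0400 5.0800 10.7600 11.1200] v=[0.2000 0.4000 -1.2000 0.6000]
Step 2: x=[1.1216 5.2256 10.3072 11.3456] v=[0.4080 0.7280 -2.2640 1.1280]
Step 3: x=[1.2474 5.4103 9.6927 11.6497] v=[0.6288 0.9235 -3.0726 1.5203]
Step 4: x=[1.4197 5.5998 8.9852 11.9955] v=[0.8614 0.9474 -3.5377 1.7289]
Step 5: x=[1.6392 5.7575 8.2627 12.3409] v=[1.0974 0.7885 -3.6127 1.7268]
Step 6: x=[1.9034 5.8507 7.6031 12.6431] v=[1.3211 0.4659 -3.2981 1.5112]
Step 7: x=[2.2055 5.8561 7.0750 12.8637] v=[1.5106 0.0269 -2.6406 1.1032]
Step 8: x=[2.5336 5.7642 6.7297 12.9728] v=[1.6407 -0.4594 -1.7266 0.5455]
Max displacement = 2.2703

Answer: 2.2703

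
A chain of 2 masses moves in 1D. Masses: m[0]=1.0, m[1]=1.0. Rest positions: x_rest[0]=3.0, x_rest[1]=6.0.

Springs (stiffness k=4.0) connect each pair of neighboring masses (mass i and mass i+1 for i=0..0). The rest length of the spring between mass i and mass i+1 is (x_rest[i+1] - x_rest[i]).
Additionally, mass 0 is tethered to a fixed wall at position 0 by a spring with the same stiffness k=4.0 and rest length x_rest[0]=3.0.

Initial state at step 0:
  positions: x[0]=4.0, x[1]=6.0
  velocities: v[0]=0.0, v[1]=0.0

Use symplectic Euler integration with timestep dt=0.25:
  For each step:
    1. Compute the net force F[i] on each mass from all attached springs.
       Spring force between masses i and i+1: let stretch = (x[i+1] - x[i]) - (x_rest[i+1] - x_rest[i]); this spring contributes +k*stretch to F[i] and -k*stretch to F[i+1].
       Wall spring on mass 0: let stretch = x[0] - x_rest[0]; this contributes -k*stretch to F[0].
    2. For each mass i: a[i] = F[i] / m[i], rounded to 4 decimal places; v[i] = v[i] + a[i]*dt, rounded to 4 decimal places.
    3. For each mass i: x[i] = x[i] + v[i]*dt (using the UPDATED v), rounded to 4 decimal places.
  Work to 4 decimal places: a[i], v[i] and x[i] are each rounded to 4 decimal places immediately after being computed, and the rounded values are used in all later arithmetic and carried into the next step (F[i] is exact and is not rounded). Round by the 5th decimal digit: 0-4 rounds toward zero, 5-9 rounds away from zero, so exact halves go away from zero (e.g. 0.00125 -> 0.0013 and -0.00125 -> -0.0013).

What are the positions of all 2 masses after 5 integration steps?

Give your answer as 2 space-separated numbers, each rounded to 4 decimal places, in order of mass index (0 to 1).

Answer: 2.8584 6.0030

Derivation:
Step 0: x=[4.0000 6.0000] v=[0.0000 0.0000]
Step 1: x=[3.5000 6.2500] v=[-2.0000 1.0000]
Step 2: x=[2.8125 6.5625] v=[-2.7500 1.2500]
Step 3: x=[2.3594 6.6875] v=[-1.8125 0.5000]
Step 4: x=[2.3985 6.4805] v=[0.1562 -0.8281]
Step 5: x=[2.8584 6.0030] v=[1.8397 -1.9101]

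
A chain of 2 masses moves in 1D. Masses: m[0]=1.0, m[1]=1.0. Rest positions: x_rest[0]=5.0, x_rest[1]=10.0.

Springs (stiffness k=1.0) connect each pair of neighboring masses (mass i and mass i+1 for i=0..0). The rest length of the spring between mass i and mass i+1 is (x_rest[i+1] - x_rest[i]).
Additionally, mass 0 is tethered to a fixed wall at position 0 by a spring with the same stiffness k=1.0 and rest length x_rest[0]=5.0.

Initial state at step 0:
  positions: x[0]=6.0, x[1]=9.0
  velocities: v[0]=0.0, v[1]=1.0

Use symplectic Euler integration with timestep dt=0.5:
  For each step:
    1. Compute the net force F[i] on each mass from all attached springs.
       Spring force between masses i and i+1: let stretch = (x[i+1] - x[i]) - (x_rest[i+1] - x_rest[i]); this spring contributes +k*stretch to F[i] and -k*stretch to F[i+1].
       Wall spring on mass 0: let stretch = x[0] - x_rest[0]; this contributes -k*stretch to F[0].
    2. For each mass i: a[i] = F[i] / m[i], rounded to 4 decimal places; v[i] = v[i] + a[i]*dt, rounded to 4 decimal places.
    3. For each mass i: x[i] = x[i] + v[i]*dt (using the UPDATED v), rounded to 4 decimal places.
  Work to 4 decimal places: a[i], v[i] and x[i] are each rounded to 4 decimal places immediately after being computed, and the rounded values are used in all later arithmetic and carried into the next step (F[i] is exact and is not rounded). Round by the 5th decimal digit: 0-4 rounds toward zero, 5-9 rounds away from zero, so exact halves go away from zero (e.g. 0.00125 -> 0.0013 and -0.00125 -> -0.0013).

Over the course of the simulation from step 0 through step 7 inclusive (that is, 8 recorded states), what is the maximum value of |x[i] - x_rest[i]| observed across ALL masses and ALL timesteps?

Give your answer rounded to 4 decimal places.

Step 0: x=[6.0000 9.0000] v=[0.0000 1.0000]
Step 1: x=[5.2500 10.0000] v=[-1.5000 2.0000]
Step 2: x=[4.3750 11.0625] v=[-1.7500 2.1250]
Step 3: x=[4.0781 11.7032] v=[-0.5938 1.2813]
Step 4: x=[4.6680 11.6876] v=[1.1797 -0.0313]
Step 5: x=[5.8458 11.1671] v=[2.3555 -1.0411]
Step 6: x=[6.8925 10.5662] v=[2.0933 -1.2018]
Step 7: x=[7.1345 10.2969] v=[0.4839 -0.5387]
Max displacement = 2.1345

Answer: 2.1345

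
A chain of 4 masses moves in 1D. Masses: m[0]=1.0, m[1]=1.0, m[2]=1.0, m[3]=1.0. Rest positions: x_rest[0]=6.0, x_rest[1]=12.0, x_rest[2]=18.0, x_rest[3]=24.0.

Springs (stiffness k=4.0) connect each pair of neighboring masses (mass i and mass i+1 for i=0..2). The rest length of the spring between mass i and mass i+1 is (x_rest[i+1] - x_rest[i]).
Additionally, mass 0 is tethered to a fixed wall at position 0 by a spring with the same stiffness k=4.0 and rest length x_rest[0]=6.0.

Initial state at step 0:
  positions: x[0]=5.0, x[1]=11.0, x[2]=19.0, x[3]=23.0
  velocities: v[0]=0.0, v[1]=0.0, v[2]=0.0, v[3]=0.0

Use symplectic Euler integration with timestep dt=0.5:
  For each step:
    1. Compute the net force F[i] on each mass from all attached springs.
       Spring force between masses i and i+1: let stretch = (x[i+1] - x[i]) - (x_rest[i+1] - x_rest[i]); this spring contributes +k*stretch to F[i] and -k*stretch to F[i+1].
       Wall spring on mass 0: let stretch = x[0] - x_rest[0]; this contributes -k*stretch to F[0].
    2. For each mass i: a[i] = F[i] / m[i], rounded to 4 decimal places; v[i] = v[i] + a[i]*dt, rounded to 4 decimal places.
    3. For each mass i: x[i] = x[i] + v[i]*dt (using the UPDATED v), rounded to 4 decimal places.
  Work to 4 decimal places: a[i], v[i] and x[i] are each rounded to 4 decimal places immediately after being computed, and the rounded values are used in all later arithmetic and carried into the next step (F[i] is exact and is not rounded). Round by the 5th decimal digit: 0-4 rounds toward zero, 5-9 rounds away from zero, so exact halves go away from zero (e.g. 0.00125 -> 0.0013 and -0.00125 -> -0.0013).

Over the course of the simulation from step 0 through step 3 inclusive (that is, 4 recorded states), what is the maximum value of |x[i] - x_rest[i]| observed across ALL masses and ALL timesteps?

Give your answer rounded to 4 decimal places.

Step 0: x=[5.0000 11.0000 19.0000 23.0000] v=[0.0000 0.0000 0.0000 0.0000]
Step 1: x=[6.0000 13.0000 15.0000 25.0000] v=[2.0000 4.0000 -8.0000 4.0000]
Step 2: x=[8.0000 10.0000 19.0000 23.0000] v=[4.0000 -6.0000 8.0000 -4.0000]
Step 3: x=[4.0000 14.0000 18.0000 23.0000] v=[-8.0000 8.0000 -2.0000 0.0000]
Max displacement = 3.0000

Answer: 3.0000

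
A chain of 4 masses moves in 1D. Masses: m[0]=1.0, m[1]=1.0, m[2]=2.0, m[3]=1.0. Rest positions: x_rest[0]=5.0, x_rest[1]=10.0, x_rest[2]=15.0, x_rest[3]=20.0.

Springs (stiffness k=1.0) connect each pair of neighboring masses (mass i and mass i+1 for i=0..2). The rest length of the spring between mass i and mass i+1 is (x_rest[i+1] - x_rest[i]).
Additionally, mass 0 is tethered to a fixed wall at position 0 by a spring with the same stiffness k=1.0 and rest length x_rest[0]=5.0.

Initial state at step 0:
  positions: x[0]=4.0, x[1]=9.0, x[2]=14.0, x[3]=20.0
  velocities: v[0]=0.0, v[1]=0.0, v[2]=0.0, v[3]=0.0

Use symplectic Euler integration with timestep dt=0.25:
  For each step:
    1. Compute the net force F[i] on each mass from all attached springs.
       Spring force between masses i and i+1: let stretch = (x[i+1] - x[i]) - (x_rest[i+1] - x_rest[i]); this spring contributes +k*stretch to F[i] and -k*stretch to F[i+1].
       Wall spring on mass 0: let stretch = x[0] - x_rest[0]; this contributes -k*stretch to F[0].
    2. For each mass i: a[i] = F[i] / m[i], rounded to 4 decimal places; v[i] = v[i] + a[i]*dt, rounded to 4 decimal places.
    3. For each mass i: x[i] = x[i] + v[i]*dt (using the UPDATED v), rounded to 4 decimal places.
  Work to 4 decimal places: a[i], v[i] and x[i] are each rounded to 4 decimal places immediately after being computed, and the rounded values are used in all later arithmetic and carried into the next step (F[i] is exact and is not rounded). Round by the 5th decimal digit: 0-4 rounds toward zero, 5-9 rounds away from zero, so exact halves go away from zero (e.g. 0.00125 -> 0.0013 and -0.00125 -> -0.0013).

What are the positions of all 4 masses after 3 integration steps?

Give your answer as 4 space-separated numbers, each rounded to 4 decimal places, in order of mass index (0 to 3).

Answer: 4.3373 9.0279 14.1687 19.6537

Derivation:
Step 0: x=[4.0000 9.0000 14.0000 20.0000] v=[0.0000 0.0000 0.0000 0.0000]
Step 1: x=[4.0625 9.0000 14.0313 19.9375] v=[0.2500 0.0000 0.1250 -0.2500]
Step 2: x=[4.1797 9.0059 14.0899 19.8184] v=[0.4688 0.0235 0.2344 -0.4766]
Step 3: x=[4.3373 9.0279 14.1687 19.6537] v=[0.6304 0.0880 0.3150 -0.6587]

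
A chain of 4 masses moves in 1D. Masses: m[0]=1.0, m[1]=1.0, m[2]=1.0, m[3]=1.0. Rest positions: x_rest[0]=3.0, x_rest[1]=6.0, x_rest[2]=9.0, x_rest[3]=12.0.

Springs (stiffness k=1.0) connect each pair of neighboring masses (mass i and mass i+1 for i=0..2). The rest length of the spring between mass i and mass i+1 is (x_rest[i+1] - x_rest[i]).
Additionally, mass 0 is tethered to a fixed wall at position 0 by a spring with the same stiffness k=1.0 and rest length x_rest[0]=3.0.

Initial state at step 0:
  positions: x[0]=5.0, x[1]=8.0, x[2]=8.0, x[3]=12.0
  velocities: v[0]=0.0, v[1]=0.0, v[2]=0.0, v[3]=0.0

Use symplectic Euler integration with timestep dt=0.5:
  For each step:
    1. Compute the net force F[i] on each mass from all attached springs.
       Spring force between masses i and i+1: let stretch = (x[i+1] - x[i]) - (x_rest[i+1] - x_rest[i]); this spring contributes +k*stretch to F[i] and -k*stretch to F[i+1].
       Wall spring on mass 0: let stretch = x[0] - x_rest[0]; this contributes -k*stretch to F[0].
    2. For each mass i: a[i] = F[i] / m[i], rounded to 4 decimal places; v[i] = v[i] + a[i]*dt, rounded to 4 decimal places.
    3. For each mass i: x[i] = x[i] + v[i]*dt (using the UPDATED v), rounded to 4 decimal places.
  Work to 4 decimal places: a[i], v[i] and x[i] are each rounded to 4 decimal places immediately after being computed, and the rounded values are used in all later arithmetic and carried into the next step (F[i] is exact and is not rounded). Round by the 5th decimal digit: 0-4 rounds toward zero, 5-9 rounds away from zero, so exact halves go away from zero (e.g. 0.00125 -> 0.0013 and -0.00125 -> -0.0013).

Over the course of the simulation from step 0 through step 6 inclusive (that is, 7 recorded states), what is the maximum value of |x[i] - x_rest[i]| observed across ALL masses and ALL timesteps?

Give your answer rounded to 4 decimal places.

Answer: 2.0938

Derivation:
Step 0: x=[5.0000 8.0000 8.0000 12.0000] v=[0.0000 0.0000 0.0000 0.0000]
Step 1: x=[4.5000 7.2500 9.0000 11.7500] v=[-1.0000 -1.5000 2.0000 -0.5000]
Step 2: x=[3.5625 6.2500 10.2500 11.5625] v=[-1.8750 -2.0000 2.5000 -0.3750]
Step 3: x=[2.4063 5.5781 10.8282 11.7969] v=[-2.3125 -1.3438 1.1563 0.4688]
Step 4: x=[1.4414 5.4258 10.3360 12.5392] v=[-1.9298 -0.3047 -0.9844 1.4845]
Step 5: x=[1.1123 5.5049 9.1671 13.4807] v=[-0.6583 0.1582 -2.3379 1.8829]
Step 6: x=[1.6033 5.4014 8.1610 14.0938] v=[0.9819 -0.2070 -2.0122 1.2261]
Max displacement = 2.0938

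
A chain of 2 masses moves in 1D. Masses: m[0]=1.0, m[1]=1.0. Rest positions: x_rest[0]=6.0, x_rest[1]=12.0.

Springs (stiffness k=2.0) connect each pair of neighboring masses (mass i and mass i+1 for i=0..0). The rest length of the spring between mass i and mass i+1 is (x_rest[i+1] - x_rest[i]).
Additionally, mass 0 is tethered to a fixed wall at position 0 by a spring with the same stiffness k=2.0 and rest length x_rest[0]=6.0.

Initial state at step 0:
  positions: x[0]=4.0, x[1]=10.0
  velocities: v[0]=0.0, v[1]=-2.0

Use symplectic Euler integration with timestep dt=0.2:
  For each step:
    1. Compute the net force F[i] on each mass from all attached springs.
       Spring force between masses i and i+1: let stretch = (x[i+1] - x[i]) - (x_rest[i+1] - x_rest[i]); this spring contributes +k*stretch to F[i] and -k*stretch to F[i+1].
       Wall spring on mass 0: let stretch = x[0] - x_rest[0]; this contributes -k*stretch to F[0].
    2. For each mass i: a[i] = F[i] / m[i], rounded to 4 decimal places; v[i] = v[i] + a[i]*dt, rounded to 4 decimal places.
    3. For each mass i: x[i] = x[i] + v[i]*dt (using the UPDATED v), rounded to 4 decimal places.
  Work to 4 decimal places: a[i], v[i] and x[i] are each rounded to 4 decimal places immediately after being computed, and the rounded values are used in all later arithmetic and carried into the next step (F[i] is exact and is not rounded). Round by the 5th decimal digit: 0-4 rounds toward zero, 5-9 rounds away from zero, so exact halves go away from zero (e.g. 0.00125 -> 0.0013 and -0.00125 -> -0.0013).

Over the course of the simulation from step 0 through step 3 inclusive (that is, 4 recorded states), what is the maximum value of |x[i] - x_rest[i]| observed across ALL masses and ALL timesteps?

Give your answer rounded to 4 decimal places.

Step 0: x=[4.0000 10.0000] v=[0.0000 -2.0000]
Step 1: x=[4.1600 9.6000] v=[0.8000 -2.0000]
Step 2: x=[4.4224 9.2448] v=[1.3120 -1.7760]
Step 3: x=[4.7168 8.9838] v=[1.4720 -1.3050]
Max displacement = 3.0162

Answer: 3.0162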